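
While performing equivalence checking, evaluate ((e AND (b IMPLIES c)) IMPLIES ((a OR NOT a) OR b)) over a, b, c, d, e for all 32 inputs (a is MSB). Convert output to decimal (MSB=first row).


Formula: ((e AND (b IMPLIES c)) IMPLIES ((a OR NOT a) OR b)) over a, b, c, d, e (32 rows)
Evaluate each row (bits = a,b,c,d,e, MSB first):
  row 0 [00000]: ((0 AND (0 IMPLIES 0)) IMPLIES ((0 OR NOT 0) OR 0)) -> 1
  row 1 [00001]: ((1 AND (0 IMPLIES 0)) IMPLIES ((0 OR NOT 0) OR 0)) -> 1
  row 2 [00010]: ((0 AND (0 IMPLIES 0)) IMPLIES ((0 OR NOT 0) OR 0)) -> 1
  row 3 [00011]: ((1 AND (0 IMPLIES 0)) IMPLIES ((0 OR NOT 0) OR 0)) -> 1
  row 4 [00100]: ((0 AND (0 IMPLIES 1)) IMPLIES ((0 OR NOT 0) OR 0)) -> 1
  row 5 [00101]: ((1 AND (0 IMPLIES 1)) IMPLIES ((0 OR NOT 0) OR 0)) -> 1
  row 6 [00110]: ((0 AND (0 IMPLIES 1)) IMPLIES ((0 OR NOT 0) OR 0)) -> 1
  row 7 [00111]: ((1 AND (0 IMPLIES 1)) IMPLIES ((0 OR NOT 0) OR 0)) -> 1
  row 8 [01000]: ((0 AND (1 IMPLIES 0)) IMPLIES ((0 OR NOT 0) OR 1)) -> 1
  row 9 [01001]: ((1 AND (1 IMPLIES 0)) IMPLIES ((0 OR NOT 0) OR 1)) -> 1
  row 10 [01010]: ((0 AND (1 IMPLIES 0)) IMPLIES ((0 OR NOT 0) OR 1)) -> 1
  row 11 [01011]: ((1 AND (1 IMPLIES 0)) IMPLIES ((0 OR NOT 0) OR 1)) -> 1
  row 12 [01100]: ((0 AND (1 IMPLIES 1)) IMPLIES ((0 OR NOT 0) OR 1)) -> 1
  row 13 [01101]: ((1 AND (1 IMPLIES 1)) IMPLIES ((0 OR NOT 0) OR 1)) -> 1
  row 14 [01110]: ((0 AND (1 IMPLIES 1)) IMPLIES ((0 OR NOT 0) OR 1)) -> 1
  row 15 [01111]: ((1 AND (1 IMPLIES 1)) IMPLIES ((0 OR NOT 0) OR 1)) -> 1
  row 16 [10000]: ((0 AND (0 IMPLIES 0)) IMPLIES ((1 OR NOT 1) OR 0)) -> 1
  row 17 [10001]: ((1 AND (0 IMPLIES 0)) IMPLIES ((1 OR NOT 1) OR 0)) -> 1
  row 18 [10010]: ((0 AND (0 IMPLIES 0)) IMPLIES ((1 OR NOT 1) OR 0)) -> 1
  row 19 [10011]: ((1 AND (0 IMPLIES 0)) IMPLIES ((1 OR NOT 1) OR 0)) -> 1
  row 20 [10100]: ((0 AND (0 IMPLIES 1)) IMPLIES ((1 OR NOT 1) OR 0)) -> 1
  row 21 [10101]: ((1 AND (0 IMPLIES 1)) IMPLIES ((1 OR NOT 1) OR 0)) -> 1
  row 22 [10110]: ((0 AND (0 IMPLIES 1)) IMPLIES ((1 OR NOT 1) OR 0)) -> 1
  row 23 [10111]: ((1 AND (0 IMPLIES 1)) IMPLIES ((1 OR NOT 1) OR 0)) -> 1
  row 24 [11000]: ((0 AND (1 IMPLIES 0)) IMPLIES ((1 OR NOT 1) OR 1)) -> 1
  row 25 [11001]: ((1 AND (1 IMPLIES 0)) IMPLIES ((1 OR NOT 1) OR 1)) -> 1
  row 26 [11010]: ((0 AND (1 IMPLIES 0)) IMPLIES ((1 OR NOT 1) OR 1)) -> 1
  row 27 [11011]: ((1 AND (1 IMPLIES 0)) IMPLIES ((1 OR NOT 1) OR 1)) -> 1
  row 28 [11100]: ((0 AND (1 IMPLIES 1)) IMPLIES ((1 OR NOT 1) OR 1)) -> 1
  row 29 [11101]: ((1 AND (1 IMPLIES 1)) IMPLIES ((1 OR NOT 1) OR 1)) -> 1
  row 30 [11110]: ((0 AND (1 IMPLIES 1)) IMPLIES ((1 OR NOT 1) OR 1)) -> 1
  row 31 [11111]: ((1 AND (1 IMPLIES 1)) IMPLIES ((1 OR NOT 1) OR 1)) -> 1
Full result column, 4 rows per line (a,b,c fixed per line; d,e runs 00..11 left to right):
  rows 0-3 [a,b,c=000]: 1111  = hex F
  rows 4-7 [a,b,c=001]: 1111  = hex F
  rows 8-11 [a,b,c=010]: 1111  = hex F
  rows 12-15 [a,b,c=011]: 1111  = hex F
  rows 16-19 [a,b,c=100]: 1111  = hex F
  rows 20-23 [a,b,c=101]: 1111  = hex F
  rows 24-27 [a,b,c=110]: 1111  = hex F
  rows 28-31 [a,b,c=111]: 1111  = hex F
Output column (row 0 .. row 31) = 11111111111111111111111111111111
Output column grouped in 4s = 1111 1111 1111 1111 1111 1111 1111 1111 = 0xFFFFFFFF
Convert to decimal digit by digit (value = value*16 + digit):
  F -> 15
  15*16 + 15 (F) = 255
  255*16 + 15 (F) = 4095
  4095*16 + 15 (F) = 65535
  65535*16 + 15 (F) = 1048575
  1048575*16 + 15 (F) = 16777215
  16777215*16 + 15 (F) = 268435455
  268435455*16 + 15 (F) = 4294967295
Decimal = 4294967295

4294967295


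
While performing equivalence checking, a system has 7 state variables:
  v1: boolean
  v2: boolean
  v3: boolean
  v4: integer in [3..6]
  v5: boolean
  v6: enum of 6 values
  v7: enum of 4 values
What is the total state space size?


State space = product of domain sizes of all variables.
Domain sizes:
  v1 (boolean): 2
  v2 (boolean): 2
  v3 (boolean): 2
  v4 (integer in [3..6]): 4
  v5 (boolean): 2
  v6 (enum of 6 values): 6
  v7 (enum of 4 values): 4
Product = 2 * 2 * 2 * 4 * 2 * 6 * 4 = 1536

1536


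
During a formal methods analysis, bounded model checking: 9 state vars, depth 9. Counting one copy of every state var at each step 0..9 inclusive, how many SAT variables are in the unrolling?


BMC unrolls to depth k, creating one copy of each state var for steps 0..k.
Step count = 9 + 1 = 10 (steps 0 through 9)
Vars per step = 9
Total = 9 * 10 = 90

90


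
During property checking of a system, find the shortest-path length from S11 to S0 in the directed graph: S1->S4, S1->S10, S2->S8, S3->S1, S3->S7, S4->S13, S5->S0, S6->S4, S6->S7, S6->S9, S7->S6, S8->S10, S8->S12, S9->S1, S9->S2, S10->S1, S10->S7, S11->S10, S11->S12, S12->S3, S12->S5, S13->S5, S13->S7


BFS layer-by-layer from S11:
  dist 0: {S11}
  dist 1: {S10, S12}
  dist 2: {S1, S3, S5, S7}
  dist 3: {S0, S4, S6}
  -> S0 reached at distance 3
Shortest path length = 3

3


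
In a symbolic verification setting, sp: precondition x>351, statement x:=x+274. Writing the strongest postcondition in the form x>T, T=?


Formula: sp(P, x:=E) = exists old_x. (x = E[old_x/x]) AND P[old_x/x] (old_x is the value of x before the assignment; eliminate old_x by solving x = E[old_x/x] for old_x)
Step 1: Precondition P: x>351, i.e. old_x > 351
Step 2: Assignment gives x = old_x + 274, so old_x = x - 274
Step 3: Substitute into P: x - 274 > 351
Step 4: Simplify: x > 351+274 = 625

625


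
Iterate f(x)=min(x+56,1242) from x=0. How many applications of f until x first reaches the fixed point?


Step 1: x=0, cap=1242, increment=56
Step 2: x grows by 56 each step until capped at 1242; fixed point is x=1242
Step 3: iterations = ceil(1242/56) = 23

23


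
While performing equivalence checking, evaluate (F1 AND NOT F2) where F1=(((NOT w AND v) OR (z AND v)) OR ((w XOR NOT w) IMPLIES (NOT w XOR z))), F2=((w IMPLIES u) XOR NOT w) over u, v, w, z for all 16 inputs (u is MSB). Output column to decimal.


F1 = (((NOT w AND v) OR (z AND v)) OR ((w XOR NOT w) IMPLIES (NOT w XOR z)))
F2 = ((w IMPLIES u) XOR NOT w)
Counterexample to F1=>F2 is where F1=1 and F2=0.
Evaluate each row (bits = u,v,w,z, MSB first):
  row 0 [0000]: F1=1 F2=0 -> F1&~F2 -> 1
  row 1 [0001]: F1=0 F2=0 -> F1&~F2 -> 0
  row 2 [0010]: F1=0 F2=0 -> F1&~F2 -> 0
  row 3 [0011]: F1=1 F2=0 -> F1&~F2 -> 1
  row 4 [0100]: F1=1 F2=0 -> F1&~F2 -> 1
  row 5 [0101]: F1=1 F2=0 -> F1&~F2 -> 1
  row 6 [0110]: F1=0 F2=0 -> F1&~F2 -> 0
  row 7 [0111]: F1=1 F2=0 -> F1&~F2 -> 1
  row 8 [1000]: F1=1 F2=0 -> F1&~F2 -> 1
  row 9 [1001]: F1=0 F2=0 -> F1&~F2 -> 0
  row 10 [1010]: F1=0 F2=1 -> F1&~F2 -> 0
  row 11 [1011]: F1=1 F2=1 -> F1&~F2 -> 0
  row 12 [1100]: F1=1 F2=0 -> F1&~F2 -> 1
  row 13 [1101]: F1=1 F2=0 -> F1&~F2 -> 1
  row 14 [1110]: F1=0 F2=1 -> F1&~F2 -> 0
  row 15 [1111]: F1=1 F2=1 -> F1&~F2 -> 0
Full result column, 4 rows per line (u,v fixed per line; w,z runs 00..11 left to right):
  rows 0-3 [u,v=00]: 1001  = hex 9
  rows 4-7 [u,v=01]: 1101  = hex D
  rows 8-11 [u,v=10]: 1000  = hex 8
  rows 12-15 [u,v=11]: 1100  = hex C
Counterexample vector (row 0 .. row 15) = 1001110110001100
Output column grouped in 4s = 1001 1101 1000 1100 = 0x9D8C
Convert to decimal digit by digit (value = value*16 + digit):
  9 -> 9
  9*16 + 13 (D) = 157
  157*16 + 8 = 2520
  2520*16 + 12 (C) = 40332
Decimal = 40332

40332


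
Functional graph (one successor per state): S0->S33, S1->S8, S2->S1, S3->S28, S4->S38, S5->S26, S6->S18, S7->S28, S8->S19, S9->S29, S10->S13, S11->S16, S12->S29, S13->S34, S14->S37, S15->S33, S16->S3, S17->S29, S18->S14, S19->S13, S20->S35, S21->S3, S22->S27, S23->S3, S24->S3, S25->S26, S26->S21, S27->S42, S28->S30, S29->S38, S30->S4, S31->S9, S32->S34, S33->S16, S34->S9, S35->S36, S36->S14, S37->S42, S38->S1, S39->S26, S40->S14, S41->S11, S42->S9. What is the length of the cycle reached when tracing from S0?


Trace from S0 until a state repeats:
  S0 -> S33 -> S16 -> S3 -> S28 -> S30 -> S4 -> S38 -> S1 -> S8 -> S19 -> S13 -> S34 -> S9 -> S29 -> S38
S38 first seen at step 7, revisited at step 15.
Cycle length = 15 - 7 = 8

8


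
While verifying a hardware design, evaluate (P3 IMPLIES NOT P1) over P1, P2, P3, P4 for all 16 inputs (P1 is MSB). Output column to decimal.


Formula: (P3 IMPLIES NOT P1) over P1, P2, P3, P4 (16 rows)
Evaluate each row (bits = P1,P2,P3,P4, MSB first):
  row 0 [0000]: (0 IMPLIES NOT 0) -> 1
  row 1 [0001]: (0 IMPLIES NOT 0) -> 1
  row 2 [0010]: (1 IMPLIES NOT 0) -> 1
  row 3 [0011]: (1 IMPLIES NOT 0) -> 1
  row 4 [0100]: (0 IMPLIES NOT 0) -> 1
  row 5 [0101]: (0 IMPLIES NOT 0) -> 1
  row 6 [0110]: (1 IMPLIES NOT 0) -> 1
  row 7 [0111]: (1 IMPLIES NOT 0) -> 1
  row 8 [1000]: (0 IMPLIES NOT 1) -> 1
  row 9 [1001]: (0 IMPLIES NOT 1) -> 1
  row 10 [1010]: (1 IMPLIES NOT 1) -> 0
  row 11 [1011]: (1 IMPLIES NOT 1) -> 0
  row 12 [1100]: (0 IMPLIES NOT 1) -> 1
  row 13 [1101]: (0 IMPLIES NOT 1) -> 1
  row 14 [1110]: (1 IMPLIES NOT 1) -> 0
  row 15 [1111]: (1 IMPLIES NOT 1) -> 0
Full result column, 4 rows per line (P1,P2 fixed per line; P3,P4 runs 00..11 left to right):
  rows 0-3 [P1,P2=00]: 1111  = hex F
  rows 4-7 [P1,P2=01]: 1111  = hex F
  rows 8-11 [P1,P2=10]: 1100  = hex C
  rows 12-15 [P1,P2=11]: 1100  = hex C
Output column (row 0 .. row 15) = 1111111111001100
Output column grouped in 4s = 1111 1111 1100 1100 = 0xFFCC
Convert to decimal digit by digit (value = value*16 + digit):
  F -> 15
  15*16 + 15 (F) = 255
  255*16 + 12 (C) = 4092
  4092*16 + 12 (C) = 65484
Decimal = 65484

65484


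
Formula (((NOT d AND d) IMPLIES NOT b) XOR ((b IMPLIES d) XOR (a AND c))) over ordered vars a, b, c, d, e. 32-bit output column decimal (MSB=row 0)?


Formula: (((NOT d AND d) IMPLIES NOT b) XOR ((b IMPLIES d) XOR (a AND c))) over a, b, c, d, e (32 rows)
Evaluate each row (bits = a,b,c,d,e, MSB first):
  row 0 [00000]: (((NOT 0 AND 0) IMPLIES NOT 0) XOR ((0 IMPLIES 0) XOR (0 AND 0))) -> 0
  row 1 [00001]: (((NOT 0 AND 0) IMPLIES NOT 0) XOR ((0 IMPLIES 0) XOR (0 AND 0))) -> 0
  row 2 [00010]: (((NOT 1 AND 1) IMPLIES NOT 0) XOR ((0 IMPLIES 1) XOR (0 AND 0))) -> 0
  row 3 [00011]: (((NOT 1 AND 1) IMPLIES NOT 0) XOR ((0 IMPLIES 1) XOR (0 AND 0))) -> 0
  row 4 [00100]: (((NOT 0 AND 0) IMPLIES NOT 0) XOR ((0 IMPLIES 0) XOR (0 AND 1))) -> 0
  row 5 [00101]: (((NOT 0 AND 0) IMPLIES NOT 0) XOR ((0 IMPLIES 0) XOR (0 AND 1))) -> 0
  row 6 [00110]: (((NOT 1 AND 1) IMPLIES NOT 0) XOR ((0 IMPLIES 1) XOR (0 AND 1))) -> 0
  row 7 [00111]: (((NOT 1 AND 1) IMPLIES NOT 0) XOR ((0 IMPLIES 1) XOR (0 AND 1))) -> 0
  row 8 [01000]: (((NOT 0 AND 0) IMPLIES NOT 1) XOR ((1 IMPLIES 0) XOR (0 AND 0))) -> 1
  row 9 [01001]: (((NOT 0 AND 0) IMPLIES NOT 1) XOR ((1 IMPLIES 0) XOR (0 AND 0))) -> 1
  row 10 [01010]: (((NOT 1 AND 1) IMPLIES NOT 1) XOR ((1 IMPLIES 1) XOR (0 AND 0))) -> 0
  row 11 [01011]: (((NOT 1 AND 1) IMPLIES NOT 1) XOR ((1 IMPLIES 1) XOR (0 AND 0))) -> 0
  row 12 [01100]: (((NOT 0 AND 0) IMPLIES NOT 1) XOR ((1 IMPLIES 0) XOR (0 AND 1))) -> 1
  row 13 [01101]: (((NOT 0 AND 0) IMPLIES NOT 1) XOR ((1 IMPLIES 0) XOR (0 AND 1))) -> 1
  row 14 [01110]: (((NOT 1 AND 1) IMPLIES NOT 1) XOR ((1 IMPLIES 1) XOR (0 AND 1))) -> 0
  row 15 [01111]: (((NOT 1 AND 1) IMPLIES NOT 1) XOR ((1 IMPLIES 1) XOR (0 AND 1))) -> 0
  row 16 [10000]: (((NOT 0 AND 0) IMPLIES NOT 0) XOR ((0 IMPLIES 0) XOR (1 AND 0))) -> 0
  row 17 [10001]: (((NOT 0 AND 0) IMPLIES NOT 0) XOR ((0 IMPLIES 0) XOR (1 AND 0))) -> 0
  row 18 [10010]: (((NOT 1 AND 1) IMPLIES NOT 0) XOR ((0 IMPLIES 1) XOR (1 AND 0))) -> 0
  row 19 [10011]: (((NOT 1 AND 1) IMPLIES NOT 0) XOR ((0 IMPLIES 1) XOR (1 AND 0))) -> 0
  row 20 [10100]: (((NOT 0 AND 0) IMPLIES NOT 0) XOR ((0 IMPLIES 0) XOR (1 AND 1))) -> 1
  row 21 [10101]: (((NOT 0 AND 0) IMPLIES NOT 0) XOR ((0 IMPLIES 0) XOR (1 AND 1))) -> 1
  row 22 [10110]: (((NOT 1 AND 1) IMPLIES NOT 0) XOR ((0 IMPLIES 1) XOR (1 AND 1))) -> 1
  row 23 [10111]: (((NOT 1 AND 1) IMPLIES NOT 0) XOR ((0 IMPLIES 1) XOR (1 AND 1))) -> 1
  row 24 [11000]: (((NOT 0 AND 0) IMPLIES NOT 1) XOR ((1 IMPLIES 0) XOR (1 AND 0))) -> 1
  row 25 [11001]: (((NOT 0 AND 0) IMPLIES NOT 1) XOR ((1 IMPLIES 0) XOR (1 AND 0))) -> 1
  row 26 [11010]: (((NOT 1 AND 1) IMPLIES NOT 1) XOR ((1 IMPLIES 1) XOR (1 AND 0))) -> 0
  row 27 [11011]: (((NOT 1 AND 1) IMPLIES NOT 1) XOR ((1 IMPLIES 1) XOR (1 AND 0))) -> 0
  row 28 [11100]: (((NOT 0 AND 0) IMPLIES NOT 1) XOR ((1 IMPLIES 0) XOR (1 AND 1))) -> 0
  row 29 [11101]: (((NOT 0 AND 0) IMPLIES NOT 1) XOR ((1 IMPLIES 0) XOR (1 AND 1))) -> 0
  row 30 [11110]: (((NOT 1 AND 1) IMPLIES NOT 1) XOR ((1 IMPLIES 1) XOR (1 AND 1))) -> 1
  row 31 [11111]: (((NOT 1 AND 1) IMPLIES NOT 1) XOR ((1 IMPLIES 1) XOR (1 AND 1))) -> 1
Full result column, 4 rows per line (a,b,c fixed per line; d,e runs 00..11 left to right):
  rows 0-3 [a,b,c=000]: 0000  = hex 0
  rows 4-7 [a,b,c=001]: 0000  = hex 0
  rows 8-11 [a,b,c=010]: 1100  = hex C
  rows 12-15 [a,b,c=011]: 1100  = hex C
  rows 16-19 [a,b,c=100]: 0000  = hex 0
  rows 20-23 [a,b,c=101]: 1111  = hex F
  rows 24-27 [a,b,c=110]: 1100  = hex C
  rows 28-31 [a,b,c=111]: 0011  = hex 3
Output column (row 0 .. row 31) = 00000000110011000000111111000011
Output column grouped in 4s = 0000 0000 1100 1100 0000 1111 1100 0011 = 0x00CC0FC3
Convert to decimal digit by digit (value = value*16 + digit):
  0 -> 0
  0*16 + 0 = 0
  0*16 + 12 (C) = 12
  12*16 + 12 (C) = 204
  204*16 + 0 = 3264
  3264*16 + 15 (F) = 52239
  52239*16 + 12 (C) = 835836
  835836*16 + 3 = 13373379
Decimal = 13373379

13373379


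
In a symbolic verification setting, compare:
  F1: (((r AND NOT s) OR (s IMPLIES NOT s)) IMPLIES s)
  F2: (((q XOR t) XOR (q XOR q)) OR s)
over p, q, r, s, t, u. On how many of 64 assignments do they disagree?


F1 = (((r AND NOT s) OR (s IMPLIES NOT s)) IMPLIES s)
F2 = (((q XOR t) XOR (q XOR q)) OR s)
Evaluate both on each of 64 rows (bits = p,q,r,s,t,u):
  row 0 [000000]: F1=0 F2=0 -> 0
  row 1 [000001]: F1=0 F2=0 -> 0
  row 2 [000010]: F1=0 F2=1 (differ) -> 1
  row 3 [000011]: F1=0 F2=1 (differ) -> 1
  row 4 [000100]: F1=1 F2=1 -> 0
  (every remaining row is evaluated the same way; all 64 results are listed next)
Full result column, 8 rows per line (p,q,r fixed per line; s,t,u runs 000..111 left to right):
  rows 0-7 [p,q,r=000]: 00110000  (ones: 2)
  rows 8-15 [p,q,r=001]: 00110000  (ones: 2)
  rows 16-23 [p,q,r=010]: 11000000  (ones: 2)
  rows 24-31 [p,q,r=011]: 11000000  (ones: 2)
  rows 32-39 [p,q,r=100]: 00110000  (ones: 2)
  rows 40-47 [p,q,r=101]: 00110000  (ones: 2)
  rows 48-55 [p,q,r=110]: 11000000  (ones: 2)
  rows 56-63 [p,q,r=111]: 11000000  (ones: 2)
Disagreements = 2+2+2+2+2+2+2+2 = 16

16


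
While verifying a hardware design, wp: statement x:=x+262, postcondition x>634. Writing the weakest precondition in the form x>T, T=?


Formula: wp(x:=E, P) = P[E/x] (substitute E for x in postcondition)
Step 1: Postcondition: x>634
Step 2: Substitute x+262 for x: x+262>634
Step 3: Solve for x: x > 634-262 = 372

372


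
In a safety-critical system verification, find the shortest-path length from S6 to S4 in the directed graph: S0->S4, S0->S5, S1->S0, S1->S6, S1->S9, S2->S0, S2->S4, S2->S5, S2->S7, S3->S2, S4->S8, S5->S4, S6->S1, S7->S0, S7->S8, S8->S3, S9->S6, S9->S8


BFS layer-by-layer from S6:
  dist 0: {S6}
  dist 1: {S1}
  dist 2: {S0, S9}
  dist 3: {S4, S5, S8}
  -> S4 reached at distance 3
Shortest path length = 3

3


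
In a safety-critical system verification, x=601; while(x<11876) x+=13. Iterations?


Step 1: x goes from 601 toward 11876 by 13; the body runs while x<11876, so iterations = ceil((bound-start)/step)
Step 2: Distance=11275
Step 3: ceil(11275/13)=868

868


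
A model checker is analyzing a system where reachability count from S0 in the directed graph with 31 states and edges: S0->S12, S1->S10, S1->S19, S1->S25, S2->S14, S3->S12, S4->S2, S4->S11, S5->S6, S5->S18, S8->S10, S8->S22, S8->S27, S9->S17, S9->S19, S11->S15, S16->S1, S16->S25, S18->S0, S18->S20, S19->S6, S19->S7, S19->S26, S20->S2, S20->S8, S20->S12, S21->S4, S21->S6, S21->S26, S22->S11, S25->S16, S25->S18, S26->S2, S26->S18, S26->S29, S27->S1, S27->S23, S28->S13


BFS from S0:
  layer 0: {S0}
  layer 1: {S12}
Reachable set: {S0, S12}
Count = 2

2


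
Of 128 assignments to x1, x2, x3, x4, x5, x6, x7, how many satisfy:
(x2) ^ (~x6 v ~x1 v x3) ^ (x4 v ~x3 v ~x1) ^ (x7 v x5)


CNF with 4 clauses over 7 vars (128 assignments).
An assignment satisfies CNF iff every clause has >=1 true literal.
Check each row (bits = x1,x2,x3,x4,x5,x6,x7; clause T/F shown):
  row 0 [0000000]: clauses=FTTF -> 0
  row 1 [0000001]: clauses=FTTT -> 0
  row 2 [0000010]: clauses=FTTF -> 0
  row 3 [0000011]: clauses=FTTT -> 0
  row 4 [0000100]: clauses=FTTT -> 0
  (every remaining row is evaluated the same way; all 128 results are listed next)
Full result column, 8 rows per line (x1,x2,x3,x4 fixed per line; x5,x6,x7 runs 000..111 left to right):
  rows 0-7 [x1,x2,x3,x4=0000]: 00000000  (ones: 0)
  rows 8-15 [x1,x2,x3,x4=0001]: 00000000  (ones: 0)
  rows 16-23 [x1,x2,x3,x4=0010]: 00000000  (ones: 0)
  rows 24-31 [x1,x2,x3,x4=0011]: 00000000  (ones: 0)
  rows 32-39 [x1,x2,x3,x4=0100]: 01011111  (ones: 6)
  rows 40-47 [x1,x2,x3,x4=0101]: 01011111  (ones: 6)
  rows 48-55 [x1,x2,x3,x4=0110]: 01011111  (ones: 6)
  rows 56-63 [x1,x2,x3,x4=0111]: 01011111  (ones: 6)
  rows 64-71 [x1,x2,x3,x4=1000]: 00000000  (ones: 0)
  rows 72-79 [x1,x2,x3,x4=1001]: 00000000  (ones: 0)
  rows 80-87 [x1,x2,x3,x4=1010]: 00000000  (ones: 0)
  rows 88-95 [x1,x2,x3,x4=1011]: 00000000  (ones: 0)
  rows 96-103 [x1,x2,x3,x4=1100]: 01001100  (ones: 3)
  rows 104-111 [x1,x2,x3,x4=1101]: 01001100  (ones: 3)
  rows 112-119 [x1,x2,x3,x4=1110]: 00000000  (ones: 0)
  rows 120-127 [x1,x2,x3,x4=1111]: 01011111  (ones: 6)
Satisfying assignments = 0+0+0+0+6+6+6+6+0+0+0+0+3+3+0+6 = 36

36


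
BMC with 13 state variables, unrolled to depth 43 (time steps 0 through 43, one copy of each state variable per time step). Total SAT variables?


BMC unrolls to depth k, creating one copy of each state var for steps 0..k.
Step count = 43 + 1 = 44 (steps 0 through 43)
Vars per step = 13
Total = 13 * 44 = 572

572


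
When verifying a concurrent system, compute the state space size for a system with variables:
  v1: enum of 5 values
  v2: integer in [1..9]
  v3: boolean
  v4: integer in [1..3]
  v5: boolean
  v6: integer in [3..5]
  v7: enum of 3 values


State space = product of domain sizes of all variables.
Domain sizes:
  v1 (enum of 5 values): 5
  v2 (integer in [1..9]): 9
  v3 (boolean): 2
  v4 (integer in [1..3]): 3
  v5 (boolean): 2
  v6 (integer in [3..5]): 3
  v7 (enum of 3 values): 3
Product = 5 * 9 * 2 * 3 * 2 * 3 * 3 = 4860

4860


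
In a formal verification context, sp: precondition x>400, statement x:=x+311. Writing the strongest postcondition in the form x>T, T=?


Formula: sp(P, x:=E) = exists old_x. (x = E[old_x/x]) AND P[old_x/x] (old_x is the value of x before the assignment; eliminate old_x by solving x = E[old_x/x] for old_x)
Step 1: Precondition P: x>400, i.e. old_x > 400
Step 2: Assignment gives x = old_x + 311, so old_x = x - 311
Step 3: Substitute into P: x - 311 > 400
Step 4: Simplify: x > 400+311 = 711

711


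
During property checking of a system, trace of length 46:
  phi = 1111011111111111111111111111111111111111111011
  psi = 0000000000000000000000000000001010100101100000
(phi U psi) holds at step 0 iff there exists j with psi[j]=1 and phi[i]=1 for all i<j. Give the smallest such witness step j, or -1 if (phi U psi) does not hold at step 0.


(phi U psi) at 0: need smallest j with psi[j]=1 and phi[i]=1 for all i in [0,j).
Scan from step 0:
  step 0: phi=1, psi=0 -> continue
  step 1: phi=1, psi=0 -> continue
  step 2: phi=1, psi=0 -> continue
  step 3: phi=1, psi=0 -> continue
  step 4: phi=0 -> phi-prefix broken from here
  step 30: psi=1 but phi already failed -> not a witness
  step 32: psi=1 but phi already failed -> not a witness
  step 34: psi=1 but phi already failed -> not a witness
  step 37: psi=1 but phi already failed -> not a witness
  step 39: psi=1 but phi already failed -> not a witness
  step 40: psi=1 but phi already failed -> not a witness
  end of trace: no witness -> -1
Witness step = -1

-1


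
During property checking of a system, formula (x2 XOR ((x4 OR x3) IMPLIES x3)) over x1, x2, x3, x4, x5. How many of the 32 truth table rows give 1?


Formula: (x2 XOR ((x4 OR x3) IMPLIES x3)) over 5 vars (32 rows)
Evaluate each row (x1, x2, x3, x4, x5 as bits, MSB first):
  row 0 [00000]: (0 XOR ((0 OR 0) IMPLIES 0)) -> 1
  row 1 [00001]: (0 XOR ((0 OR 0) IMPLIES 0)) -> 1
  row 2 [00010]: (0 XOR ((1 OR 0) IMPLIES 0)) -> 0
  row 3 [00011]: (0 XOR ((1 OR 0) IMPLIES 0)) -> 0
  row 4 [00100]: (0 XOR ((0 OR 1) IMPLIES 1)) -> 1
  row 5 [00101]: (0 XOR ((0 OR 1) IMPLIES 1)) -> 1
  row 6 [00110]: (0 XOR ((1 OR 1) IMPLIES 1)) -> 1
  row 7 [00111]: (0 XOR ((1 OR 1) IMPLIES 1)) -> 1
  row 8 [01000]: (1 XOR ((0 OR 0) IMPLIES 0)) -> 0
  row 9 [01001]: (1 XOR ((0 OR 0) IMPLIES 0)) -> 0
  row 10 [01010]: (1 XOR ((1 OR 0) IMPLIES 0)) -> 1
  row 11 [01011]: (1 XOR ((1 OR 0) IMPLIES 0)) -> 1
  row 12 [01100]: (1 XOR ((0 OR 1) IMPLIES 1)) -> 0
  row 13 [01101]: (1 XOR ((0 OR 1) IMPLIES 1)) -> 0
  row 14 [01110]: (1 XOR ((1 OR 1) IMPLIES 1)) -> 0
  row 15 [01111]: (1 XOR ((1 OR 1) IMPLIES 1)) -> 0
  row 16 [10000]: (0 XOR ((0 OR 0) IMPLIES 0)) -> 1
  row 17 [10001]: (0 XOR ((0 OR 0) IMPLIES 0)) -> 1
  row 18 [10010]: (0 XOR ((1 OR 0) IMPLIES 0)) -> 0
  row 19 [10011]: (0 XOR ((1 OR 0) IMPLIES 0)) -> 0
  row 20 [10100]: (0 XOR ((0 OR 1) IMPLIES 1)) -> 1
  row 21 [10101]: (0 XOR ((0 OR 1) IMPLIES 1)) -> 1
  row 22 [10110]: (0 XOR ((1 OR 1) IMPLIES 1)) -> 1
  row 23 [10111]: (0 XOR ((1 OR 1) IMPLIES 1)) -> 1
  row 24 [11000]: (1 XOR ((0 OR 0) IMPLIES 0)) -> 0
  row 25 [11001]: (1 XOR ((0 OR 0) IMPLIES 0)) -> 0
  row 26 [11010]: (1 XOR ((1 OR 0) IMPLIES 0)) -> 1
  row 27 [11011]: (1 XOR ((1 OR 0) IMPLIES 0)) -> 1
  row 28 [11100]: (1 XOR ((0 OR 1) IMPLIES 1)) -> 0
  row 29 [11101]: (1 XOR ((0 OR 1) IMPLIES 1)) -> 0
  row 30 [11110]: (1 XOR ((1 OR 1) IMPLIES 1)) -> 0
  row 31 [11111]: (1 XOR ((1 OR 1) IMPLIES 1)) -> 0
Full result column, 8 rows per line (x1,x2 fixed per line; x3,x4,x5 runs 000..111 left to right):
  rows 0-7 [x1,x2=00]: 11001111  (ones: 6)
  rows 8-15 [x1,x2=01]: 00110000  (ones: 2)
  rows 16-23 [x1,x2=10]: 11001111  (ones: 6)
  rows 24-31 [x1,x2=11]: 00110000  (ones: 2)
Count of 1-rows = 6+2+6+2 = 16

16


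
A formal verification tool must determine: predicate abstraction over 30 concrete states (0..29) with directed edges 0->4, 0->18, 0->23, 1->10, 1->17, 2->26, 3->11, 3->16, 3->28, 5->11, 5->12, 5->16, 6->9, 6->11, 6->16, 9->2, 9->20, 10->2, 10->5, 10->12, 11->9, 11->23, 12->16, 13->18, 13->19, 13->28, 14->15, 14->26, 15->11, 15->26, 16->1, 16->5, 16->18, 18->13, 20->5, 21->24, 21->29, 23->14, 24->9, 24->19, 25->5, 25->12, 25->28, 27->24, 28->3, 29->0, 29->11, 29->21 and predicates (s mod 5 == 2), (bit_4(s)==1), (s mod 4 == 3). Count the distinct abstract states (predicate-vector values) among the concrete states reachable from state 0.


BFS from 0:
Concrete reachable: {0, 1, 2, 3, 4, 5, 9, 10, 11, 12, 13, 14, 15, 16, 17, 18, 19, 20, 23, 26, 28}
Abstract via predicates (s mod 5 == 2), (bit_4(s)==1), (s mod 4 == 3):
  (0,0,0) <- {0, 1, 4, 5, 9, 10, 13, 14}
  (0,0,1) <- {3, 11, 15}
  (0,1,0) <- {16, 18, 20, 26, 28}
  (0,1,1) <- {19, 23}
  (1,0,0) <- {2, 12}
  (1,1,0) <- {17}
Distinct abstract states = 6

6


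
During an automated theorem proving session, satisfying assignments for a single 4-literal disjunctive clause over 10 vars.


Step 1: Total=2^10=1024
Step 2: Unsat when all 4 false: 2^6=64
Step 3: Sat=1024-64=960

960


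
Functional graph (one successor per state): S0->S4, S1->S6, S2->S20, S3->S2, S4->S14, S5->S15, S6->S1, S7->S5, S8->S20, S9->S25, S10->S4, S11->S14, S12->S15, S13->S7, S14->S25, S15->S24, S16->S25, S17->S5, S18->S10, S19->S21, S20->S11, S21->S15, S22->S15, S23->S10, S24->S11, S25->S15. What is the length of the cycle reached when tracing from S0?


Trace from S0 until a state repeats:
  S0 -> S4 -> S14 -> S25 -> S15 -> S24 -> S11 -> S14
S14 first seen at step 2, revisited at step 7.
Cycle length = 7 - 2 = 5

5


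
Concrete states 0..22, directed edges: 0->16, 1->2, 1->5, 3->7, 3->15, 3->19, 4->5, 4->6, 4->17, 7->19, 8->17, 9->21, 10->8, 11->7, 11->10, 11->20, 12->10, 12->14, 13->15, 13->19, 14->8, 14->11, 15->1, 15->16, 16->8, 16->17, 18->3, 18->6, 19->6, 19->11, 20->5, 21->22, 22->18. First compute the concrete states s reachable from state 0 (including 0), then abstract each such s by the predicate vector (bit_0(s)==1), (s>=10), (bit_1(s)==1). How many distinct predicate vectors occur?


BFS from 0:
Concrete reachable: {0, 8, 16, 17}
Abstract via predicates (bit_0(s)==1), (s>=10), (bit_1(s)==1):
  (0,0,0) <- {0, 8}
  (0,1,0) <- {16}
  (1,1,0) <- {17}
Distinct abstract states = 3

3


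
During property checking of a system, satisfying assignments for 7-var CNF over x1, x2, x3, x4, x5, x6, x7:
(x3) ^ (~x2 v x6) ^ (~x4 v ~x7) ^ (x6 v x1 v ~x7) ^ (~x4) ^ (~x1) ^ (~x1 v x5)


CNF with 7 clauses over 7 vars (128 assignments).
An assignment satisfies CNF iff every clause has >=1 true literal.
Check each row (bits = x1,x2,x3,x4,x5,x6,x7; clause T/F shown):
  row 0 [0000000]: clauses=FTTTTTT -> 0
  row 1 [0000001]: clauses=FTTFTTT -> 0
  row 2 [0000010]: clauses=FTTTTTT -> 0
  row 3 [0000011]: clauses=FTTTTTT -> 0
  row 4 [0000100]: clauses=FTTTTTT -> 0
  (every remaining row is evaluated the same way; all 128 results are listed next)
Full result column, 8 rows per line (x1,x2,x3,x4 fixed per line; x5,x6,x7 runs 000..111 left to right):
  rows 0-7 [x1,x2,x3,x4=0000]: 00000000  (ones: 0)
  rows 8-15 [x1,x2,x3,x4=0001]: 00000000  (ones: 0)
  rows 16-23 [x1,x2,x3,x4=0010]: 10111011  (ones: 6)
  rows 24-31 [x1,x2,x3,x4=0011]: 00000000  (ones: 0)
  rows 32-39 [x1,x2,x3,x4=0100]: 00000000  (ones: 0)
  rows 40-47 [x1,x2,x3,x4=0101]: 00000000  (ones: 0)
  rows 48-55 [x1,x2,x3,x4=0110]: 00110011  (ones: 4)
  rows 56-63 [x1,x2,x3,x4=0111]: 00000000  (ones: 0)
  rows 64-71 [x1,x2,x3,x4=1000]: 00000000  (ones: 0)
  rows 72-79 [x1,x2,x3,x4=1001]: 00000000  (ones: 0)
  rows 80-87 [x1,x2,x3,x4=1010]: 00000000  (ones: 0)
  rows 88-95 [x1,x2,x3,x4=1011]: 00000000  (ones: 0)
  rows 96-103 [x1,x2,x3,x4=1100]: 00000000  (ones: 0)
  rows 104-111 [x1,x2,x3,x4=1101]: 00000000  (ones: 0)
  rows 112-119 [x1,x2,x3,x4=1110]: 00000000  (ones: 0)
  rows 120-127 [x1,x2,x3,x4=1111]: 00000000  (ones: 0)
Satisfying assignments = 0+0+6+0+0+0+4+0+0+0+0+0+0+0+0+0 = 10

10


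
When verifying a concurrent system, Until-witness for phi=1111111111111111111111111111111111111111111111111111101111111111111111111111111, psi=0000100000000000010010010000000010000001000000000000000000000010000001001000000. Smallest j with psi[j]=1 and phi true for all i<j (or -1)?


(phi U psi) at 0: need smallest j with psi[j]=1 and phi[i]=1 for all i in [0,j).
Scan from step 0:
  step 0: phi=1, psi=0 -> continue
  step 1: phi=1, psi=0 -> continue
  step 2: phi=1, psi=0 -> continue
  step 3: phi=1, psi=0 -> continue
  step 4: psi=1 and phi held for [0,4) -> witness found
Witness step = 4

4


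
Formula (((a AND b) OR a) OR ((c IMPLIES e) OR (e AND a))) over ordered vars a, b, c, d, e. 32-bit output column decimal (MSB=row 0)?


Formula: (((a AND b) OR a) OR ((c IMPLIES e) OR (e AND a))) over a, b, c, d, e (32 rows)
Evaluate each row (bits = a,b,c,d,e, MSB first):
  row 0 [00000]: (((0 AND 0) OR 0) OR ((0 IMPLIES 0) OR (0 AND 0))) -> 1
  row 1 [00001]: (((0 AND 0) OR 0) OR ((0 IMPLIES 1) OR (1 AND 0))) -> 1
  row 2 [00010]: (((0 AND 0) OR 0) OR ((0 IMPLIES 0) OR (0 AND 0))) -> 1
  row 3 [00011]: (((0 AND 0) OR 0) OR ((0 IMPLIES 1) OR (1 AND 0))) -> 1
  row 4 [00100]: (((0 AND 0) OR 0) OR ((1 IMPLIES 0) OR (0 AND 0))) -> 0
  row 5 [00101]: (((0 AND 0) OR 0) OR ((1 IMPLIES 1) OR (1 AND 0))) -> 1
  row 6 [00110]: (((0 AND 0) OR 0) OR ((1 IMPLIES 0) OR (0 AND 0))) -> 0
  row 7 [00111]: (((0 AND 0) OR 0) OR ((1 IMPLIES 1) OR (1 AND 0))) -> 1
  row 8 [01000]: (((0 AND 1) OR 0) OR ((0 IMPLIES 0) OR (0 AND 0))) -> 1
  row 9 [01001]: (((0 AND 1) OR 0) OR ((0 IMPLIES 1) OR (1 AND 0))) -> 1
  row 10 [01010]: (((0 AND 1) OR 0) OR ((0 IMPLIES 0) OR (0 AND 0))) -> 1
  row 11 [01011]: (((0 AND 1) OR 0) OR ((0 IMPLIES 1) OR (1 AND 0))) -> 1
  row 12 [01100]: (((0 AND 1) OR 0) OR ((1 IMPLIES 0) OR (0 AND 0))) -> 0
  row 13 [01101]: (((0 AND 1) OR 0) OR ((1 IMPLIES 1) OR (1 AND 0))) -> 1
  row 14 [01110]: (((0 AND 1) OR 0) OR ((1 IMPLIES 0) OR (0 AND 0))) -> 0
  row 15 [01111]: (((0 AND 1) OR 0) OR ((1 IMPLIES 1) OR (1 AND 0))) -> 1
  row 16 [10000]: (((1 AND 0) OR 1) OR ((0 IMPLIES 0) OR (0 AND 1))) -> 1
  row 17 [10001]: (((1 AND 0) OR 1) OR ((0 IMPLIES 1) OR (1 AND 1))) -> 1
  row 18 [10010]: (((1 AND 0) OR 1) OR ((0 IMPLIES 0) OR (0 AND 1))) -> 1
  row 19 [10011]: (((1 AND 0) OR 1) OR ((0 IMPLIES 1) OR (1 AND 1))) -> 1
  row 20 [10100]: (((1 AND 0) OR 1) OR ((1 IMPLIES 0) OR (0 AND 1))) -> 1
  row 21 [10101]: (((1 AND 0) OR 1) OR ((1 IMPLIES 1) OR (1 AND 1))) -> 1
  row 22 [10110]: (((1 AND 0) OR 1) OR ((1 IMPLIES 0) OR (0 AND 1))) -> 1
  row 23 [10111]: (((1 AND 0) OR 1) OR ((1 IMPLIES 1) OR (1 AND 1))) -> 1
  row 24 [11000]: (((1 AND 1) OR 1) OR ((0 IMPLIES 0) OR (0 AND 1))) -> 1
  row 25 [11001]: (((1 AND 1) OR 1) OR ((0 IMPLIES 1) OR (1 AND 1))) -> 1
  row 26 [11010]: (((1 AND 1) OR 1) OR ((0 IMPLIES 0) OR (0 AND 1))) -> 1
  row 27 [11011]: (((1 AND 1) OR 1) OR ((0 IMPLIES 1) OR (1 AND 1))) -> 1
  row 28 [11100]: (((1 AND 1) OR 1) OR ((1 IMPLIES 0) OR (0 AND 1))) -> 1
  row 29 [11101]: (((1 AND 1) OR 1) OR ((1 IMPLIES 1) OR (1 AND 1))) -> 1
  row 30 [11110]: (((1 AND 1) OR 1) OR ((1 IMPLIES 0) OR (0 AND 1))) -> 1
  row 31 [11111]: (((1 AND 1) OR 1) OR ((1 IMPLIES 1) OR (1 AND 1))) -> 1
Full result column, 4 rows per line (a,b,c fixed per line; d,e runs 00..11 left to right):
  rows 0-3 [a,b,c=000]: 1111  = hex F
  rows 4-7 [a,b,c=001]: 0101  = hex 5
  rows 8-11 [a,b,c=010]: 1111  = hex F
  rows 12-15 [a,b,c=011]: 0101  = hex 5
  rows 16-19 [a,b,c=100]: 1111  = hex F
  rows 20-23 [a,b,c=101]: 1111  = hex F
  rows 24-27 [a,b,c=110]: 1111  = hex F
  rows 28-31 [a,b,c=111]: 1111  = hex F
Output column (row 0 .. row 31) = 11110101111101011111111111111111
Output column grouped in 4s = 1111 0101 1111 0101 1111 1111 1111 1111 = 0xF5F5FFFF
Convert to decimal digit by digit (value = value*16 + digit):
  F -> 15
  15*16 + 5 = 245
  245*16 + 15 (F) = 3935
  3935*16 + 5 = 62965
  62965*16 + 15 (F) = 1007455
  1007455*16 + 15 (F) = 16119295
  16119295*16 + 15 (F) = 257908735
  257908735*16 + 15 (F) = 4126539775
Decimal = 4126539775

4126539775


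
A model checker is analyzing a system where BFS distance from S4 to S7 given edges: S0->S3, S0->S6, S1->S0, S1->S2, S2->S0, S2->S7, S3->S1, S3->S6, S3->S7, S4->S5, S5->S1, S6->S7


BFS layer-by-layer from S4:
  dist 0: {S4}
  dist 1: {S5}
  dist 2: {S1}
  dist 3: {S0, S2}
  dist 4: {S3, S6, S7}
  -> S7 reached at distance 4
Shortest path length = 4

4


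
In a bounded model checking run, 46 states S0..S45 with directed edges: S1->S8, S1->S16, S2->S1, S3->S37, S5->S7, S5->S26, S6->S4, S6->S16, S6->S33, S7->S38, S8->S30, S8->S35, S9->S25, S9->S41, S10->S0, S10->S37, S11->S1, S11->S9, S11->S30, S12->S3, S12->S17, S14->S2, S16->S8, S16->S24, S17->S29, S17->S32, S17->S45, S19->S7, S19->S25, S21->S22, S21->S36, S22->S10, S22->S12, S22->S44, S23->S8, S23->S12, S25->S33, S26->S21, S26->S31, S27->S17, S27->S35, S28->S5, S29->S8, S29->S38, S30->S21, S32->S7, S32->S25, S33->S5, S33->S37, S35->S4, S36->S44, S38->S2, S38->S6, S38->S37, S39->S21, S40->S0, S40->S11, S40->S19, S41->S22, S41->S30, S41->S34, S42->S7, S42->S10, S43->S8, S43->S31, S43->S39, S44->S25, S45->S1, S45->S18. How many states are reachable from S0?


BFS from S0:
  layer 0: {S0}
Reachable set: {S0}
Count = 1

1


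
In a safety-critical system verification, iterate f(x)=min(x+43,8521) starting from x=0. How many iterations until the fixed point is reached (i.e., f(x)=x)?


Step 1: x=0, cap=8521, increment=43
Step 2: x grows by 43 each step until capped at 8521; fixed point is x=8521
Step 3: iterations = ceil(8521/43) = 199

199


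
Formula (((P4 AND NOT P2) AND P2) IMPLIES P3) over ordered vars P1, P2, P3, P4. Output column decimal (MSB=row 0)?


Formula: (((P4 AND NOT P2) AND P2) IMPLIES P3) over P1, P2, P3, P4 (16 rows)
Evaluate each row (bits = P1,P2,P3,P4, MSB first):
  row 0 [0000]: (((0 AND NOT 0) AND 0) IMPLIES 0) -> 1
  row 1 [0001]: (((1 AND NOT 0) AND 0) IMPLIES 0) -> 1
  row 2 [0010]: (((0 AND NOT 0) AND 0) IMPLIES 1) -> 1
  row 3 [0011]: (((1 AND NOT 0) AND 0) IMPLIES 1) -> 1
  row 4 [0100]: (((0 AND NOT 1) AND 1) IMPLIES 0) -> 1
  row 5 [0101]: (((1 AND NOT 1) AND 1) IMPLIES 0) -> 1
  row 6 [0110]: (((0 AND NOT 1) AND 1) IMPLIES 1) -> 1
  row 7 [0111]: (((1 AND NOT 1) AND 1) IMPLIES 1) -> 1
  row 8 [1000]: (((0 AND NOT 0) AND 0) IMPLIES 0) -> 1
  row 9 [1001]: (((1 AND NOT 0) AND 0) IMPLIES 0) -> 1
  row 10 [1010]: (((0 AND NOT 0) AND 0) IMPLIES 1) -> 1
  row 11 [1011]: (((1 AND NOT 0) AND 0) IMPLIES 1) -> 1
  row 12 [1100]: (((0 AND NOT 1) AND 1) IMPLIES 0) -> 1
  row 13 [1101]: (((1 AND NOT 1) AND 1) IMPLIES 0) -> 1
  row 14 [1110]: (((0 AND NOT 1) AND 1) IMPLIES 1) -> 1
  row 15 [1111]: (((1 AND NOT 1) AND 1) IMPLIES 1) -> 1
Full result column, 4 rows per line (P1,P2 fixed per line; P3,P4 runs 00..11 left to right):
  rows 0-3 [P1,P2=00]: 1111  = hex F
  rows 4-7 [P1,P2=01]: 1111  = hex F
  rows 8-11 [P1,P2=10]: 1111  = hex F
  rows 12-15 [P1,P2=11]: 1111  = hex F
Output column (row 0 .. row 15) = 1111111111111111
Output column grouped in 4s = 1111 1111 1111 1111 = 0xFFFF
Convert to decimal digit by digit (value = value*16 + digit):
  F -> 15
  15*16 + 15 (F) = 255
  255*16 + 15 (F) = 4095
  4095*16 + 15 (F) = 65535
Decimal = 65535

65535


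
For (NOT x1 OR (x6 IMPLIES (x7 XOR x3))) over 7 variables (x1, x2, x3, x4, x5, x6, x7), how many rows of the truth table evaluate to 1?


Formula: (NOT x1 OR (x6 IMPLIES (x7 XOR x3))) over 7 vars (128 rows)
Evaluate each row (x1, x2, x3, x4, x5, x6, x7 as bits, MSB first):
  row 0 [0000000]: (NOT 0 OR (0 IMPLIES (0 XOR 0))) -> 1
  row 1 [0000001]: (NOT 0 OR (0 IMPLIES (1 XOR 0))) -> 1
  row 2 [0000010]: (NOT 0 OR (1 IMPLIES (0 XOR 0))) -> 1
  row 3 [0000011]: (NOT 0 OR (1 IMPLIES (1 XOR 0))) -> 1
  row 4 [0000100]: (NOT 0 OR (0 IMPLIES (0 XOR 0))) -> 1
  (every remaining row is evaluated the same way; all 128 results are listed next)
Full result column, 8 rows per line (x1,x2,x3,x4 fixed per line; x5,x6,x7 runs 000..111 left to right):
  rows 0-7 [x1,x2,x3,x4=0000]: 11111111  (ones: 8)
  rows 8-15 [x1,x2,x3,x4=0001]: 11111111  (ones: 8)
  rows 16-23 [x1,x2,x3,x4=0010]: 11111111  (ones: 8)
  rows 24-31 [x1,x2,x3,x4=0011]: 11111111  (ones: 8)
  rows 32-39 [x1,x2,x3,x4=0100]: 11111111  (ones: 8)
  rows 40-47 [x1,x2,x3,x4=0101]: 11111111  (ones: 8)
  rows 48-55 [x1,x2,x3,x4=0110]: 11111111  (ones: 8)
  rows 56-63 [x1,x2,x3,x4=0111]: 11111111  (ones: 8)
  rows 64-71 [x1,x2,x3,x4=1000]: 11011101  (ones: 6)
  rows 72-79 [x1,x2,x3,x4=1001]: 11011101  (ones: 6)
  rows 80-87 [x1,x2,x3,x4=1010]: 11101110  (ones: 6)
  rows 88-95 [x1,x2,x3,x4=1011]: 11101110  (ones: 6)
  rows 96-103 [x1,x2,x3,x4=1100]: 11011101  (ones: 6)
  rows 104-111 [x1,x2,x3,x4=1101]: 11011101  (ones: 6)
  rows 112-119 [x1,x2,x3,x4=1110]: 11101110  (ones: 6)
  rows 120-127 [x1,x2,x3,x4=1111]: 11101110  (ones: 6)
Count of 1-rows = 8+8+8+8+8+8+8+8+6+6+6+6+6+6+6+6 = 112

112


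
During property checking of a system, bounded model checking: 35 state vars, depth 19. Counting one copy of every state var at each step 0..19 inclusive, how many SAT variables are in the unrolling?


BMC unrolls to depth k, creating one copy of each state var for steps 0..k.
Step count = 19 + 1 = 20 (steps 0 through 19)
Vars per step = 35
Total = 35 * 20 = 700

700


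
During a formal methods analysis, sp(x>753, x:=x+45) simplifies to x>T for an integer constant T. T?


Formula: sp(P, x:=E) = exists old_x. (x = E[old_x/x]) AND P[old_x/x] (old_x is the value of x before the assignment; eliminate old_x by solving x = E[old_x/x] for old_x)
Step 1: Precondition P: x>753, i.e. old_x > 753
Step 2: Assignment gives x = old_x + 45, so old_x = x - 45
Step 3: Substitute into P: x - 45 > 753
Step 4: Simplify: x > 753+45 = 798

798


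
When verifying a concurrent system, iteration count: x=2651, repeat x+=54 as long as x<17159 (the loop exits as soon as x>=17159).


Step 1: x goes from 2651 toward 17159 by 54; the body runs while x<17159, so iterations = ceil((bound-start)/step)
Step 2: Distance=14508
Step 3: ceil(14508/54)=269

269


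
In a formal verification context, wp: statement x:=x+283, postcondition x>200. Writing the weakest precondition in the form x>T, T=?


Formula: wp(x:=E, P) = P[E/x] (substitute E for x in postcondition)
Step 1: Postcondition: x>200
Step 2: Substitute x+283 for x: x+283>200
Step 3: Solve for x: x > 200-283 = -83

-83


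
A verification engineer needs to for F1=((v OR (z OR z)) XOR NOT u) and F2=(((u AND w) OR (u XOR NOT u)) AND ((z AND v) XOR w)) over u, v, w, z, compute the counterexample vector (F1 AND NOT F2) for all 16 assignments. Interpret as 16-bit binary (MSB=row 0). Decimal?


F1 = ((v OR (z OR z)) XOR NOT u)
F2 = (((u AND w) OR (u XOR NOT u)) AND ((z AND v) XOR w))
Counterexample to F1=>F2 is where F1=1 and F2=0.
Evaluate each row (bits = u,v,w,z, MSB first):
  row 0 [0000]: F1=1 F2=0 -> F1&~F2 -> 1
  row 1 [0001]: F1=0 F2=0 -> F1&~F2 -> 0
  row 2 [0010]: F1=1 F2=1 -> F1&~F2 -> 0
  row 3 [0011]: F1=0 F2=1 -> F1&~F2 -> 0
  row 4 [0100]: F1=0 F2=0 -> F1&~F2 -> 0
  row 5 [0101]: F1=0 F2=1 -> F1&~F2 -> 0
  row 6 [0110]: F1=0 F2=1 -> F1&~F2 -> 0
  row 7 [0111]: F1=0 F2=0 -> F1&~F2 -> 0
  row 8 [1000]: F1=0 F2=0 -> F1&~F2 -> 0
  row 9 [1001]: F1=1 F2=0 -> F1&~F2 -> 1
  row 10 [1010]: F1=0 F2=1 -> F1&~F2 -> 0
  row 11 [1011]: F1=1 F2=1 -> F1&~F2 -> 0
  row 12 [1100]: F1=1 F2=0 -> F1&~F2 -> 1
  row 13 [1101]: F1=1 F2=1 -> F1&~F2 -> 0
  row 14 [1110]: F1=1 F2=1 -> F1&~F2 -> 0
  row 15 [1111]: F1=1 F2=0 -> F1&~F2 -> 1
Full result column, 4 rows per line (u,v fixed per line; w,z runs 00..11 left to right):
  rows 0-3 [u,v=00]: 1000  = hex 8
  rows 4-7 [u,v=01]: 0000  = hex 0
  rows 8-11 [u,v=10]: 0100  = hex 4
  rows 12-15 [u,v=11]: 1001  = hex 9
Counterexample vector (row 0 .. row 15) = 1000000001001001
Output column grouped in 4s = 1000 0000 0100 1001 = 0x8049
Convert to decimal digit by digit (value = value*16 + digit):
  8 -> 8
  8*16 + 0 = 128
  128*16 + 4 = 2052
  2052*16 + 9 = 32841
Decimal = 32841

32841


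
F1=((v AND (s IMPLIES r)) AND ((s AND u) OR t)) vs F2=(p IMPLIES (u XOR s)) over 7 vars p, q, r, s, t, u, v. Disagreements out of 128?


F1 = ((v AND (s IMPLIES r)) AND ((s AND u) OR t))
F2 = (p IMPLIES (u XOR s))
Evaluate both on each of 128 rows (bits = p,q,r,s,t,u,v):
  row 0 [0000000]: F1=0 F2=1 (differ) -> 1
  row 1 [0000001]: F1=0 F2=1 (differ) -> 1
  row 2 [0000010]: F1=0 F2=1 (differ) -> 1
  row 3 [0000011]: F1=0 F2=1 (differ) -> 1
  row 4 [0000100]: F1=0 F2=1 (differ) -> 1
  (every remaining row is evaluated the same way; all 128 results are listed next)
Full result column, 8 rows per line (p,q,r,s fixed per line; t,u,v runs 000..111 left to right):
  rows 0-7 [p,q,r,s=0000]: 11111010  (ones: 6)
  rows 8-15 [p,q,r,s=0001]: 11111111  (ones: 8)
  rows 16-23 [p,q,r,s=0010]: 11111010  (ones: 6)
  rows 24-31 [p,q,r,s=0011]: 11101010  (ones: 5)
  rows 32-39 [p,q,r,s=0100]: 11111010  (ones: 6)
  rows 40-47 [p,q,r,s=0101]: 11111111  (ones: 8)
  rows 48-55 [p,q,r,s=0110]: 11111010  (ones: 6)
  rows 56-63 [p,q,r,s=0111]: 11101010  (ones: 5)
  rows 64-71 [p,q,r,s=1000]: 00110110  (ones: 4)
  rows 72-79 [p,q,r,s=1001]: 11001100  (ones: 4)
  rows 80-87 [p,q,r,s=1010]: 00110110  (ones: 4)
  rows 88-95 [p,q,r,s=1011]: 11011001  (ones: 5)
  rows 96-103 [p,q,r,s=1100]: 00110110  (ones: 4)
  rows 104-111 [p,q,r,s=1101]: 11001100  (ones: 4)
  rows 112-119 [p,q,r,s=1110]: 00110110  (ones: 4)
  rows 120-127 [p,q,r,s=1111]: 11011001  (ones: 5)
Disagreements = 6+8+6+5+6+8+6+5+4+4+4+5+4+4+4+5 = 84

84


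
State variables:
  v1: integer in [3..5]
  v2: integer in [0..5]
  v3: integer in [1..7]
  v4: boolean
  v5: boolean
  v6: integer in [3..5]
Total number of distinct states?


State space = product of domain sizes of all variables.
Domain sizes:
  v1 (integer in [3..5]): 3
  v2 (integer in [0..5]): 6
  v3 (integer in [1..7]): 7
  v4 (boolean): 2
  v5 (boolean): 2
  v6 (integer in [3..5]): 3
Product = 3 * 6 * 7 * 2 * 2 * 3 = 1512

1512
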